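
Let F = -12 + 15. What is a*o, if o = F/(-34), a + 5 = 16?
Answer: -33/34 ≈ -0.97059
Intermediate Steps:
a = 11 (a = -5 + 16 = 11)
F = 3
o = -3/34 (o = 3/(-34) = 3*(-1/34) = -3/34 ≈ -0.088235)
a*o = 11*(-3/34) = -33/34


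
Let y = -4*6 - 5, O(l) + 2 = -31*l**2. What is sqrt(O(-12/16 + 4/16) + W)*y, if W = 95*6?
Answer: -87*sqrt(249)/2 ≈ -686.42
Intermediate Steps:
O(l) = -2 - 31*l**2
W = 570
y = -29 (y = -24 - 5 = -29)
sqrt(O(-12/16 + 4/16) + W)*y = sqrt((-2 - 31*(-12/16 + 4/16)**2) + 570)*(-29) = sqrt((-2 - 31*(-12*1/16 + 4*(1/16))**2) + 570)*(-29) = sqrt((-2 - 31*(-3/4 + 1/4)**2) + 570)*(-29) = sqrt((-2 - 31*(-1/2)**2) + 570)*(-29) = sqrt((-2 - 31*1/4) + 570)*(-29) = sqrt((-2 - 31/4) + 570)*(-29) = sqrt(-39/4 + 570)*(-29) = sqrt(2241/4)*(-29) = (3*sqrt(249)/2)*(-29) = -87*sqrt(249)/2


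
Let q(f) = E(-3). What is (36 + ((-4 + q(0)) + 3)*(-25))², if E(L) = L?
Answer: 18496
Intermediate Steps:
q(f) = -3
(36 + ((-4 + q(0)) + 3)*(-25))² = (36 + ((-4 - 3) + 3)*(-25))² = (36 + (-7 + 3)*(-25))² = (36 - 4*(-25))² = (36 + 100)² = 136² = 18496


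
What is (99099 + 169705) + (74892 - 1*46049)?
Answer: 297647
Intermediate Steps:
(99099 + 169705) + (74892 - 1*46049) = 268804 + (74892 - 46049) = 268804 + 28843 = 297647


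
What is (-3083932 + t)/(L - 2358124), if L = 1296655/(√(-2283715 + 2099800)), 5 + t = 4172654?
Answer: -94434087873536964/204541359350285213 + 847014204981*I*√20435/204541359350285213 ≈ -0.46169 + 0.00059197*I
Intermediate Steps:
t = 4172649 (t = -5 + 4172654 = 4172649)
L = -259331*I*√20435/12261 (L = 1296655/(√(-183915)) = 1296655/((3*I*√20435)) = 1296655*(-I*√20435/61305) = -259331*I*√20435/12261 ≈ -3023.5*I)
(-3083932 + t)/(L - 2358124) = (-3083932 + 4172649)/(-259331*I*√20435/12261 - 2358124) = 1088717/(-2358124 - 259331*I*√20435/12261)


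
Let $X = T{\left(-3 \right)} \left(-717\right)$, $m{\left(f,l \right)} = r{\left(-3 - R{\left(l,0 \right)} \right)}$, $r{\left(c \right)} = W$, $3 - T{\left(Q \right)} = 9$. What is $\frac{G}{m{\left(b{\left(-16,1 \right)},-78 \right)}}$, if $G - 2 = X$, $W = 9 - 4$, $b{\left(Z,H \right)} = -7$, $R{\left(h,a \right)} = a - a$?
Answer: $\frac{4304}{5} \approx 860.8$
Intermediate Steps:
$T{\left(Q \right)} = -6$ ($T{\left(Q \right)} = 3 - 9 = -6$)
$R{\left(h,a \right)} = 0$
$W = 5$
$r{\left(c \right)} = 5$
$m{\left(f,l \right)} = 5$
$X = 4302$ ($X = \left(-6\right) \left(-717\right) = 4302$)
$G = 4304$ ($G = 2 + 4302 = 4304$)
$\frac{G}{m{\left(b{\left(-16,1 \right)},-78 \right)}} = \frac{4304}{5}$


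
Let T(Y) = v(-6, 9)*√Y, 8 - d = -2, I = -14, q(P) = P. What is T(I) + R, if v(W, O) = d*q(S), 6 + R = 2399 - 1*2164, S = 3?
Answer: 229 + 30*I*√14 ≈ 229.0 + 112.25*I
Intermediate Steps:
d = 10 (d = 8 - 1*(-2) = 8 + 2 = 10)
R = 229 (R = -6 + (2399 - 1*2164) = -6 + (2399 - 2164) = -6 + 235 = 229)
v(W, O) = 30 (v(W, O) = 10*3 = 30)
T(Y) = 30*√Y
T(I) + R = 30*√(-14) + 229 = 30*(I*√14) + 229 = 30*I*√14 + 229 = 229 + 30*I*√14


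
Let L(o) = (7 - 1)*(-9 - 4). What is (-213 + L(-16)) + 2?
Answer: -289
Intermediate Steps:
L(o) = -78 (L(o) = 6*(-13) = -78)
(-213 + L(-16)) + 2 = (-213 - 78) + 2 = -291 + 2 = -289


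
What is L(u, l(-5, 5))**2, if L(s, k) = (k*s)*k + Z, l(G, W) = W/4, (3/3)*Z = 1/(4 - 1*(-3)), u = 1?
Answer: 36481/12544 ≈ 2.9082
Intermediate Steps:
Z = 1/7 (Z = 1/(4 - 1*(-3)) = 1/(4 + 3) = 1/7 ≈ 0.14286)
l(G, W) = W/4 (l(G, W) = W*(1/4) = W/4)
L(s, k) = 1/7 + s*k**2 (L(s, k) = (k*s)*k + 1/7 = s*k**2 + 1/7 = 1/7 + s*k**2)
L(u, l(-5, 5))**2 = (1/7 + 1*((1/4)*5)**2)**2 = (1/7 + 1*(5/4)**2)**2 = (1/7 + 1*(25/16))**2 = (1/7 + 25/16)**2 = (191/112)**2 = 36481/12544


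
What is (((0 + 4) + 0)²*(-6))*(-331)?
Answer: 31776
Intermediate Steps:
(((0 + 4) + 0)²*(-6))*(-331) = ((4 + 0)²*(-6))*(-331) = (4²*(-6))*(-331) = (16*(-6))*(-331) = -96*(-331) = 31776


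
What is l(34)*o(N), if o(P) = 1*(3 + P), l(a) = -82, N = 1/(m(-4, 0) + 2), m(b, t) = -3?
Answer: -164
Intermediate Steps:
N = -1 (N = 1/(-3 + 2) = 1/(-1) = -1)
o(P) = 3 + P
l(34)*o(N) = -82*(3 - 1) = -82*2 = -164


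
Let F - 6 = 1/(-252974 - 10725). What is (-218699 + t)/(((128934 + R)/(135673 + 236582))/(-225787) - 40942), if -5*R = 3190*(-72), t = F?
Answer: 80785159664654403608/15123968335067899331 ≈ 5.3415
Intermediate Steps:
F = 1582193/263699 (F = 6 + 1/(-252974 - 10725) = 6 + 1/(-263699) = 6 - 1/263699 = 1582193/263699 ≈ 6.0000)
t = 1582193/263699 ≈ 6.0000
R = 45936 (R = -638*(-72) = -1/5*(-229680) = 45936)
(-218699 + t)/(((128934 + R)/(135673 + 236582))/(-225787) - 40942) = (-218699 + 1582193/263699)/(((128934 + 45936)/(135673 + 236582))/(-225787) - 40942) = -57669125408/(263699*((174870/372255)*(-1/225787) - 40942)) = -57669125408/(263699*((174870*(1/372255))*(-1/225787) - 40942)) = -57669125408/(263699*((11658/24817)*(-1/225787) - 40942)) = -57669125408/(263699*(-11658/5603355979 - 40942)) = -57669125408/(263699*(-229412600503876/5603355979)) = -57669125408/263699*(-5603355979/229412600503876) = 80785159664654403608/15123968335067899331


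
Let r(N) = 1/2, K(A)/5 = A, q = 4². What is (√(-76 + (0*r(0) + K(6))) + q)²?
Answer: (16 + I*√46)² ≈ 210.0 + 217.03*I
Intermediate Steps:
q = 16
K(A) = 5*A
r(N) = ½
(√(-76 + (0*r(0) + K(6))) + q)² = (√(-76 + (0*(½) + 5*6)) + 16)² = (√(-76 + (0 + 30)) + 16)² = (√(-76 + 30) + 16)² = (√(-46) + 16)² = (I*√46 + 16)² = (16 + I*√46)²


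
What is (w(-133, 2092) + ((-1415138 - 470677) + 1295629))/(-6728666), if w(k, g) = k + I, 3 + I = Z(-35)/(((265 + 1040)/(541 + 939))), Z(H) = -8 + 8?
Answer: 295161/3364333 ≈ 0.087732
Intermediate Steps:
Z(H) = 0
I = -3 (I = -3 + 0/(((265 + 1040)/(541 + 939))) = -3 + 0/((1305/1480)) = -3 + 0/((1305*(1/1480))) = -3 + 0/(261/296) = -3 + 0*(296/261) = -3 + 0 = -3)
w(k, g) = -3 + k (w(k, g) = k - 3 = -3 + k)
(w(-133, 2092) + ((-1415138 - 470677) + 1295629))/(-6728666) = ((-3 - 133) + ((-1415138 - 470677) + 1295629))/(-6728666) = (-136 + (-1885815 + 1295629))*(-1/6728666) = (-136 - 590186)*(-1/6728666) = -590322*(-1/6728666) = 295161/3364333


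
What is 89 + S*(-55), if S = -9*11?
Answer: 5534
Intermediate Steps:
S = -99
89 + S*(-55) = 89 - 99*(-55) = 89 + 5445 = 5534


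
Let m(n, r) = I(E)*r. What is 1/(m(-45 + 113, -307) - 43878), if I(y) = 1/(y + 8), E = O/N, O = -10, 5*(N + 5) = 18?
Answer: -106/4653217 ≈ -2.2780e-5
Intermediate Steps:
N = -7/5 (N = -5 + (⅕)*18 = -5 + 18/5 = -7/5 ≈ -1.4000)
E = 50/7 (E = -10/(-7/5) = -10*(-5/7) = 50/7 ≈ 7.1429)
I(y) = 1/(8 + y)
m(n, r) = 7*r/106 (m(n, r) = r/(8 + 50/7) = r/(106/7) = 7*r/106)
1/(m(-45 + 113, -307) - 43878) = 1/((7/106)*(-307) - 43878) = 1/(-2149/106 - 43878) = 1/(-4653217/106) = -106/4653217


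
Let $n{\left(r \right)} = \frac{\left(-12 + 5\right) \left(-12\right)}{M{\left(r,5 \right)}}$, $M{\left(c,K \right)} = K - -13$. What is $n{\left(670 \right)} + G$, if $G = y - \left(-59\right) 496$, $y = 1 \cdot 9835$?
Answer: $\frac{117311}{3} \approx 39104.0$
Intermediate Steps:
$y = 9835$
$M{\left(c,K \right)} = 13 + K$ ($M{\left(c,K \right)} = K + 13 = 13 + K$)
$G = 39099$ ($G = 9835 - \left(-59\right) 496 = 9835 - -29264 = 9835 + 29264 = 39099$)
$n{\left(r \right)} = \frac{14}{3}$ ($n{\left(r \right)} = \frac{\left(-12 + 5\right) \left(-12\right)}{13 + 5} = \frac{\left(-7\right) \left(-12\right)}{18} = 84 \cdot \frac{1}{18} = \frac{14}{3}$)
$n{\left(670 \right)} + G = \frac{14}{3} + 39099 = \frac{117311}{3}$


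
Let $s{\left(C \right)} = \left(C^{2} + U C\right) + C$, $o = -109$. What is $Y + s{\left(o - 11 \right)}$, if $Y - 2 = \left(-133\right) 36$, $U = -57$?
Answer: $16334$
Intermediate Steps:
$s{\left(C \right)} = C^{2} - 56 C$ ($s{\left(C \right)} = \left(C^{2} - 57 C\right) + C = C^{2} - 56 C$)
$Y = -4786$ ($Y = 2 - 4788 = -4786$)
$Y + s{\left(o - 11 \right)} = -4786 + \left(-109 - 11\right) \left(-56 - 120\right) = -4786 - 120 \left(-56 - 120\right) = -4786 - -21120 = -4786 + 21120 = 16334$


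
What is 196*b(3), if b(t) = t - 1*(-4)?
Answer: 1372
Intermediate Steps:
b(t) = 4 + t (b(t) = t + 4 = 4 + t)
196*b(3) = 196*(4 + 3) = 196*7 = 1372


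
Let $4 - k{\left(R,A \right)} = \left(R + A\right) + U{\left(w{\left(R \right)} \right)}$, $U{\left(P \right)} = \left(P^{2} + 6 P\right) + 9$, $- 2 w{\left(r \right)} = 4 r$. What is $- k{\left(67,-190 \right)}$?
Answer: $17034$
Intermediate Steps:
$w{\left(r \right)} = - 2 r$ ($w{\left(r \right)} = - \frac{4 r}{2} = - 2 r$)
$U{\left(P \right)} = 9 + P^{2} + 6 P$
$k{\left(R,A \right)} = -5 - A - 4 R^{2} + 11 R$ ($k{\left(R,A \right)} = 4 - \left(\left(R + A\right) + \left(9 + \left(- 2 R\right)^{2} + 6 \left(- 2 R\right)\right)\right) = 4 - \left(\left(A + R\right) + \left(9 + 4 R^{2} - 12 R\right)\right) = 4 - \left(\left(A + R\right) + \left(9 - 12 R + 4 R^{2}\right)\right) = 4 - \left(9 + A - 11 R + 4 R^{2}\right) = -5 - A - 4 R^{2} + 11 R$)
$- k{\left(67,-190 \right)} = - (-5 - -190 - 4 \cdot 67^{2} + 11 \cdot 67) = - (-5 + 190 - 17956 + 737) = \left(-1\right) \left(-17034\right) = 17034$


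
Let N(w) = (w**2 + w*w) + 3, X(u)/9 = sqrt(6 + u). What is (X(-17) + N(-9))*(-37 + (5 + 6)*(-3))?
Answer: -11550 - 630*I*sqrt(11) ≈ -11550.0 - 2089.5*I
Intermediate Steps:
X(u) = 9*sqrt(6 + u)
N(w) = 3 + 2*w**2 (N(w) = (w**2 + w**2) + 3 = 2*w**2 + 3 = 3 + 2*w**2)
(X(-17) + N(-9))*(-37 + (5 + 6)*(-3)) = (9*sqrt(6 - 17) + (3 + 2*(-9)**2))*(-37 + (5 + 6)*(-3)) = (9*sqrt(-11) + (3 + 2*81))*(-37 + 11*(-3)) = (9*(I*sqrt(11)) + (3 + 162))*(-37 - 33) = (9*I*sqrt(11) + 165)*(-70) = (165 + 9*I*sqrt(11))*(-70) = -11550 - 630*I*sqrt(11)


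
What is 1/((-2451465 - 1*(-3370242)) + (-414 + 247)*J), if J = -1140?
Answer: 1/1109157 ≈ 9.0159e-7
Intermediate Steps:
1/((-2451465 - 1*(-3370242)) + (-414 + 247)*J) = 1/((-2451465 - 1*(-3370242)) + (-414 + 247)*(-1140)) = 1/((-2451465 + 3370242) - 167*(-1140)) = 1/(918777 + 190380) = 1/1109157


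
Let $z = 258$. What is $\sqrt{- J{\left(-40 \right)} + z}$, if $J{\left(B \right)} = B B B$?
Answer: $19 \sqrt{178} \approx 253.49$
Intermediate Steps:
$J{\left(B \right)} = B^{3}$ ($J{\left(B \right)} = B^{2} B = B^{3}$)
$\sqrt{- J{\left(-40 \right)} + z} = \sqrt{- \left(-40\right)^{3} + 258} = \sqrt{\left(-1\right) \left(-64000\right) + 258} = \sqrt{64000 + 258} = \sqrt{64258} = 19 \sqrt{178}$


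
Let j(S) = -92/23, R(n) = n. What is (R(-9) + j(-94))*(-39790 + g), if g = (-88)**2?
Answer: 416598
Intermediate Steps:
g = 7744
j(S) = -4 (j(S) = -92*1/23 = -4)
(R(-9) + j(-94))*(-39790 + g) = (-9 - 4)*(-39790 + 7744) = -13*(-32046) = 416598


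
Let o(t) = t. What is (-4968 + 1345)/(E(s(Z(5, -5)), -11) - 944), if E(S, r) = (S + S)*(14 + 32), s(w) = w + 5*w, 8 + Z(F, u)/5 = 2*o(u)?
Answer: 3623/50624 ≈ 0.071567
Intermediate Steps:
Z(F, u) = -40 + 10*u (Z(F, u) = -40 + 5*(2*u) = -40 + 10*u)
s(w) = 6*w
E(S, r) = 92*S (E(S, r) = (2*S)*46 = 92*S)
(-4968 + 1345)/(E(s(Z(5, -5)), -11) - 944) = (-4968 + 1345)/(92*(6*(-40 + 10*(-5))) - 944) = -3623/(92*(6*(-40 - 50)) - 944) = -3623/(92*(6*(-90)) - 944) = -3623/(92*(-540) - 944) = -3623/(-49680 - 944) = -3623/(-50624) = -3623*(-1/50624) = 3623/50624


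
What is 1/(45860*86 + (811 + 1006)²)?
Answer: 1/7245449 ≈ 1.3802e-7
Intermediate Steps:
1/(45860*86 + (811 + 1006)²) = 1/(3943960 + 1817²) = 1/(3943960 + 3301489) = 1/7245449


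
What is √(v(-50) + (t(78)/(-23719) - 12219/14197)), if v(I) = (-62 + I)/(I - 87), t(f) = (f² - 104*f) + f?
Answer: √83121839184564272219/46133194091 ≈ 0.19763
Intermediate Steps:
t(f) = f² - 103*f
v(I) = (-62 + I)/(-87 + I)
√(v(-50) + (t(78)/(-23719) - 12219/14197)) = √((-62 - 50)/(-87 - 50) + ((78*(-103 + 78))/(-23719) - 12219/14197)) = √(-112/(-137) + ((78*(-25))*(-1/23719) - 12219*1/14197)) = √(-1/137*(-112) + (-1950*(-1/23719) - 12219/14197)) = √(112/137 + (1950/23719 - 12219/14197)) = √(112/137 - 262138311/336738643) = √(1801779409/46133194091) = √83121839184564272219/46133194091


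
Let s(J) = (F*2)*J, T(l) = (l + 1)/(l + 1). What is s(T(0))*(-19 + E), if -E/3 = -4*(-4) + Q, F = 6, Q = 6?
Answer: -1020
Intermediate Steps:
E = -66 (E = -3*(-4*(-4) + 6) = -3*(16 + 6) = -3*22 = -66)
T(l) = 1 (T(l) = (1 + l)/(1 + l) = 1)
s(J) = 12*J (s(J) = (6*2)*J = 12*J)
s(T(0))*(-19 + E) = (12*1)*(-19 - 66) = 12*(-85) = -1020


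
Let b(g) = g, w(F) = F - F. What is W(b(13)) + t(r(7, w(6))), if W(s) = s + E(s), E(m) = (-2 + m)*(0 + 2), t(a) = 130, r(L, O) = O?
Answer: 165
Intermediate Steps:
w(F) = 0
E(m) = -4 + 2*m (E(m) = (-2 + m)*2 = -4 + 2*m)
W(s) = -4 + 3*s (W(s) = s + (-4 + 2*s) = -4 + 3*s)
W(b(13)) + t(r(7, w(6))) = (-4 + 3*13) + 130 = (-4 + 39) + 130 = 35 + 130 = 165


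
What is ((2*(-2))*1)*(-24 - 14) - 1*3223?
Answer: -3071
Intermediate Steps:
((2*(-2))*1)*(-24 - 14) - 1*3223 = -4*1*(-38) - 3223 = -4*(-38) - 3223 = 152 - 3223 = -3071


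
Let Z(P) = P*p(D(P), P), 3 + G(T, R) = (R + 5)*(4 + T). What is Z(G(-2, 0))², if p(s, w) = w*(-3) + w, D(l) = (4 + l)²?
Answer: 9604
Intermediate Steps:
G(T, R) = -3 + (4 + T)*(5 + R) (G(T, R) = -3 + (R + 5)*(4 + T) = -3 + (5 + R)*(4 + T) = -3 + (4 + T)*(5 + R))
p(s, w) = -2*w (p(s, w) = -3*w + w = -2*w)
Z(P) = -2*P² (Z(P) = P*(-2*P) = -2*P²)
Z(G(-2, 0))² = (-2*(17 + 4*0 + 5*(-2) + 0*(-2))²)² = (-2*(17 + 0 - 10 + 0)²)² = (-2*7²)² = (-2*49)² = (-98)² = 9604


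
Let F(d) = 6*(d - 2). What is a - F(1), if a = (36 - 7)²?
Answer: 847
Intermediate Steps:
a = 841 (a = 29² = 841)
F(d) = -12 + 6*d (F(d) = 6*(-2 + d) = -12 + 6*d)
a - F(1) = 841 - (-12 + 6*1) = 841 - (-12 + 6) = 841 - 1*(-6) = 841 + 6 = 847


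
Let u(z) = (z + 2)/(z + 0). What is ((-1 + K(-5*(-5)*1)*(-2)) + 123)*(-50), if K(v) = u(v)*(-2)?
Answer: -6316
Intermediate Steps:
u(z) = (2 + z)/z
K(v) = -2*(2 + v)/v (K(v) = ((2 + v)/v)*(-2) = -2*(2 + v)/v)
((-1 + K(-5*(-5)*1)*(-2)) + 123)*(-50) = ((-1 + (-2 - 4/(-5*(-5)*1))*(-2)) + 123)*(-50) = ((-1 + (-2 - 4/(25*1))*(-2)) + 123)*(-50) = ((-1 + (-2 - 4/25)*(-2)) + 123)*(-50) = ((-1 - 54/25*(-2)) + 123)*(-50) = ((-1 + 108/25) + 123)*(-50) = (83/25 + 123)*(-50) = (3158/25)*(-50) = -6316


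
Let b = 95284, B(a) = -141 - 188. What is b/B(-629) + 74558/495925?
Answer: -6747026874/23308475 ≈ -289.47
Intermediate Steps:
B(a) = -329
b/B(-629) + 74558/495925 = 95284/(-329) + 74558/495925 = 95284*(-1/329) + 74558*(1/495925) = -13612/47 + 74558/495925 = -6747026874/23308475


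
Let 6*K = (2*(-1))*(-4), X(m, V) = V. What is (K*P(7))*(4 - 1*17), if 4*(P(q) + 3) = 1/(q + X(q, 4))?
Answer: 1703/33 ≈ 51.606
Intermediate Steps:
K = 4/3 (K = ((2*(-1))*(-4))/6 = (-2*(-4))/6 = (⅙)*8 = 4/3 ≈ 1.3333)
P(q) = -3 + 1/(4*(4 + q)) (P(q) = -3 + 1/(4*(q + 4)) = -3 + 1/(4*(4 + q)))
(K*P(7))*(4 - 1*17) = (4*((-47 - 12*7)/(4*(4 + 7)))/3)*(4 - 1*17) = (4*((¼)*(-47 - 84)/11)/3)*(4 - 17) = (4*((¼)*(1/11)*(-131))/3)*(-13) = ((4/3)*(-131/44))*(-13) = -131/33*(-13) = 1703/33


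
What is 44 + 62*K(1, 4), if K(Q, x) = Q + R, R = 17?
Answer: 1160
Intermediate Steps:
K(Q, x) = 17 + Q (K(Q, x) = Q + 17 = 17 + Q)
44 + 62*K(1, 4) = 44 + 62*(17 + 1) = 44 + 62*18 = 44 + 1116 = 1160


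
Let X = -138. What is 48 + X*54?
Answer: -7404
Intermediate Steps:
48 + X*54 = 48 - 138*54 = 48 - 7452 = -7404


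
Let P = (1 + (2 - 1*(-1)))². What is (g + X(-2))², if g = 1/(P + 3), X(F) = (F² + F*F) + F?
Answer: 13225/361 ≈ 36.634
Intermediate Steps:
P = 16 (P = (1 + (2 + 1))² = (1 + 3)² = 4² = 16)
X(F) = F + 2*F² (X(F) = (F² + F²) + F = 2*F² + F = F + 2*F²)
g = 1/19 (g = 1/(16 + 3) = 1/19 ≈ 0.052632)
(g + X(-2))² = (1/19 - 2*(1 + 2*(-2)))² = (1/19 - 2*(1 - 4))² = (1/19 - 2*(-3))² = (1/19 + 6)² = (115/19)² = 13225/361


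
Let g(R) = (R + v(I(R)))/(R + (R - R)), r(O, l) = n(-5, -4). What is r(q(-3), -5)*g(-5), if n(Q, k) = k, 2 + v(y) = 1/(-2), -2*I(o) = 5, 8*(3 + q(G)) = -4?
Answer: -6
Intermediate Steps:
q(G) = -7/2 (q(G) = -3 + (⅛)*(-4) = -3 - ½ = -7/2)
I(o) = -5/2 (I(o) = -½*5 = -5/2)
v(y) = -5/2 (v(y) = -2 + 1/(-2) = -2 + 1*(-½) = -2 - ½ = -5/2)
r(O, l) = -4
g(R) = (-5/2 + R)/R (g(R) = (R - 5/2)/(R + (R - R)) = (-5/2 + R)/(R + 0) = (-5/2 + R)/R)
r(q(-3), -5)*g(-5) = -4*(-5/2 - 5)/(-5) = -(-4)*(-15)/(5*2) = -4*3/2 = -6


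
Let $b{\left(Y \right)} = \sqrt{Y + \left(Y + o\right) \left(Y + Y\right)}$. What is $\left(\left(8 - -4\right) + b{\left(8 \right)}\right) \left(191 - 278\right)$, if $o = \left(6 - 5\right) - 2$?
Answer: $-1044 - 174 \sqrt{30} \approx -1997.0$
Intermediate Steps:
$o = -1$ ($o = 1 - 2 = -1$)
$b{\left(Y \right)} = \sqrt{Y + 2 Y \left(-1 + Y\right)}$ ($b{\left(Y \right)} = \sqrt{Y + \left(Y - 1\right) \left(Y + Y\right)} = \sqrt{Y + \left(-1 + Y\right) 2 Y} = \sqrt{Y + 2 Y \left(-1 + Y\right)}$)
$\left(\left(8 - -4\right) + b{\left(8 \right)}\right) \left(191 - 278\right) = \left(\left(8 - -4\right) + \sqrt{8 \left(-1 + 2 \cdot 8\right)}\right) \left(191 - 278\right) = \left(\left(8 + 4\right) + \sqrt{8 \left(-1 + 16\right)}\right) \left(-87\right) = \left(12 + \sqrt{8 \cdot 15}\right) \left(-87\right) = \left(12 + \sqrt{120}\right) \left(-87\right) = \left(12 + 2 \sqrt{30}\right) \left(-87\right) = -1044 - 174 \sqrt{30}$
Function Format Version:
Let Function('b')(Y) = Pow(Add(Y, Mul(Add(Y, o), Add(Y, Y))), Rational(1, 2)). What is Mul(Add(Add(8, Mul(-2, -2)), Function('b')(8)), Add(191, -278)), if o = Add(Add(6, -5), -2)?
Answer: Add(-1044, Mul(-174, Pow(30, Rational(1, 2)))) ≈ -1997.0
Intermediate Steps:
o = -1 (o = Add(1, -2) = -1)
Function('b')(Y) = Pow(Add(Y, Mul(2, Y, Add(-1, Y))), Rational(1, 2)) (Function('b')(Y) = Pow(Add(Y, Mul(Add(Y, -1), Add(Y, Y))), Rational(1, 2)) = Pow(Add(Y, Mul(Add(-1, Y), Mul(2, Y))), Rational(1, 2)) = Pow(Add(Y, Mul(2, Y, Add(-1, Y))), Rational(1, 2)))
Mul(Add(Add(8, Mul(-2, -2)), Function('b')(8)), Add(191, -278)) = Mul(Add(Add(8, Mul(-2, -2)), Pow(Mul(8, Add(-1, Mul(2, 8))), Rational(1, 2))), Add(191, -278)) = Mul(Add(Add(8, 4), Pow(Mul(8, Add(-1, 16)), Rational(1, 2))), -87) = Mul(Add(12, Pow(Mul(8, 15), Rational(1, 2))), -87) = Mul(Add(12, Pow(120, Rational(1, 2))), -87) = Mul(Add(12, Mul(2, Pow(30, Rational(1, 2)))), -87) = Add(-1044, Mul(-174, Pow(30, Rational(1, 2))))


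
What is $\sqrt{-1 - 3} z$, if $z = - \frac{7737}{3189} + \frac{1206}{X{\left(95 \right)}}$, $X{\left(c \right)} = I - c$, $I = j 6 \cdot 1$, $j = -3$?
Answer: $- \frac{3146810 i}{120119} \approx - 26.197 i$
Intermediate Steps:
$I = -18$ ($I = \left(-3\right) 6 \cdot 1 = \left(-18\right) 1 = -18$)
$X{\left(c \right)} = -18 - c$
$z = - \frac{1573405}{120119}$ ($z = - \frac{7737}{3189} + \frac{1206}{-18 - 95} = \left(-7737\right) \frac{1}{3189} + \frac{1206}{-18 - 95} = - \frac{2579}{1063} + \frac{1206}{-113} = - \frac{2579}{1063} + 1206 \left(- \frac{1}{113}\right) = - \frac{2579}{1063} - \frac{1206}{113} = - \frac{1573405}{120119} \approx -13.099$)
$\sqrt{-1 - 3} z = \sqrt{-1 - 3} \left(- \frac{1573405}{120119}\right) = \sqrt{-4} \left(- \frac{1573405}{120119}\right) = 2 i \left(- \frac{1573405}{120119}\right) = - \frac{3146810 i}{120119}$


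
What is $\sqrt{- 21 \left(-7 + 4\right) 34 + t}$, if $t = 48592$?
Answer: $\sqrt{50734} \approx 225.24$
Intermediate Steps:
$\sqrt{- 21 \left(-7 + 4\right) 34 + t} = \sqrt{- 21 \left(-7 + 4\right) 34 + 48592} = \sqrt{\left(-21\right) \left(-3\right) 34 + 48592} = \sqrt{63 \cdot 34 + 48592} = \sqrt{2142 + 48592} = \sqrt{50734}$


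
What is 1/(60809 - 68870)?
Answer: -1/8061 ≈ -0.00012405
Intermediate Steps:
1/(60809 - 68870) = 1/(-8061) = -1/8061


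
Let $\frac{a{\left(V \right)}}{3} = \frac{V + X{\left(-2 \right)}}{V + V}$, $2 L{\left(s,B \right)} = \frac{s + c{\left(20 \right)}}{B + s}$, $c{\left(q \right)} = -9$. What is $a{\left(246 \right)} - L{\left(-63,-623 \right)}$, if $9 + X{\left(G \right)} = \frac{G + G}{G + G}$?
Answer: $\frac{39341}{28126} \approx 1.3987$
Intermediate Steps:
$X{\left(G \right)} = -8$ ($X{\left(G \right)} = -9 + \frac{G + G}{G + G} = -9 + \frac{2 G}{2 G} = -9 + 2 G \frac{1}{2 G} = -9 + 1 = -8$)
$L{\left(s,B \right)} = \frac{-9 + s}{2 \left(B + s\right)}$ ($L{\left(s,B \right)} = \frac{\left(s - 9\right) \frac{1}{B + s}}{2} = \frac{\left(-9 + s\right) \frac{1}{B + s}}{2} = \frac{\frac{1}{B + s} \left(-9 + s\right)}{2} = \frac{-9 + s}{2 \left(B + s\right)}$)
$a{\left(V \right)} = \frac{3 \left(-8 + V\right)}{2 V}$ ($a{\left(V \right)} = 3 \frac{V - 8}{V + V} = 3 \frac{-8 + V}{2 V} = \frac{3 \left(-8 + V\right)}{2 V}$)
$a{\left(246 \right)} - L{\left(-63,-623 \right)} = \left(\frac{3}{2} - \frac{12}{246}\right) - \frac{-9 - 63}{2 \left(-623 - 63\right)} = \left(\frac{3}{2} - \frac{2}{41}\right) - \frac{1}{2} \frac{1}{-686} \left(-72\right) = \left(\frac{3}{2} - \frac{2}{41}\right) - \frac{1}{2} \left(- \frac{1}{686}\right) \left(-72\right) = \frac{119}{82} - \frac{18}{343} = \frac{39341}{28126}$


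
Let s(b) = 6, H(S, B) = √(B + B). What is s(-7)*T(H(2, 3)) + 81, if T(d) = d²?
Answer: 117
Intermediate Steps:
H(S, B) = √2*√B (H(S, B) = √(2*B) = √2*√B)
s(-7)*T(H(2, 3)) + 81 = 6*(√2*√3)² + 81 = 6*(√6)² + 81 = 6*6 + 81 = 36 + 81 = 117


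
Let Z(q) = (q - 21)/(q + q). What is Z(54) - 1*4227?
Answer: -152161/36 ≈ -4226.7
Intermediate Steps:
Z(q) = (-21 + q)/(2*q) (Z(q) = (-21 + q)/((2*q)) = (-21 + q)*(1/(2*q)) = (-21 + q)/(2*q))
Z(54) - 1*4227 = (1/2)*(-21 + 54)/54 - 1*4227 = (1/2)*(1/54)*33 - 4227 = 11/36 - 4227 = -152161/36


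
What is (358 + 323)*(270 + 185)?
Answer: 309855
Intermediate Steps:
(358 + 323)*(270 + 185) = 681*455 = 309855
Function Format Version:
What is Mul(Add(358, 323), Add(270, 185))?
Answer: 309855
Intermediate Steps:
Mul(Add(358, 323), Add(270, 185)) = Mul(681, 455) = 309855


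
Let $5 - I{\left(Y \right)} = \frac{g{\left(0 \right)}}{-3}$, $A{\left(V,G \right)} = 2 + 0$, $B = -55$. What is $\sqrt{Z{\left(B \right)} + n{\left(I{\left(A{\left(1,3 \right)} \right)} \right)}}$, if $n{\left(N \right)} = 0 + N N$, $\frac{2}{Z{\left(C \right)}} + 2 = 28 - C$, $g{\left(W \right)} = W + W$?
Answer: $\frac{\sqrt{2027}}{9} \approx 5.0025$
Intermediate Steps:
$A{\left(V,G \right)} = 2$
$g{\left(W \right)} = 2 W$
$Z{\left(C \right)} = \frac{2}{26 - C}$ ($Z{\left(C \right)} = \frac{2}{-2 - \left(-28 + C\right)} = \frac{2}{26 - C}$)
$I{\left(Y \right)} = 5$ ($I{\left(Y \right)} = 5 - \frac{2 \cdot 0}{-3} = 5 - 0 \left(- \frac{1}{3}\right) = 5 - 0 = 5 + 0 = 5$)
$n{\left(N \right)} = N^{2}$ ($n{\left(N \right)} = 0 + N^{2} = N^{2}$)
$\sqrt{Z{\left(B \right)} + n{\left(I{\left(A{\left(1,3 \right)} \right)} \right)}} = \sqrt{- \frac{2}{-26 - 55} + 5^{2}} = \sqrt{- \frac{2}{-81} + 25} = \sqrt{\left(-2\right) \left(- \frac{1}{81}\right) + 25} = \sqrt{\frac{2}{81} + 25} = \sqrt{\frac{2027}{81}} = \frac{\sqrt{2027}}{9}$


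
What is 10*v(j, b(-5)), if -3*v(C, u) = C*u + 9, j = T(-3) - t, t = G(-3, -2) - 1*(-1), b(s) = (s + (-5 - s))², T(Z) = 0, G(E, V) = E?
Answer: -590/3 ≈ -196.67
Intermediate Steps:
b(s) = 25 (b(s) = (-5)² = 25)
t = -2 (t = -3 - 1*(-1) = -3 + 1 = -2)
j = 2 (j = 0 - 1*(-2) = 0 + 2 = 2)
v(C, u) = -3 - C*u/3 (v(C, u) = -(C*u + 9)/3 = -(9 + C*u)/3 = -3 - C*u/3)
10*v(j, b(-5)) = 10*(-3 - ⅓*2*25) = 10*(-3 - 50/3) = 10*(-59/3) = -590/3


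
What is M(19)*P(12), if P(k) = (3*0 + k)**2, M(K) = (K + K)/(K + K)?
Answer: 144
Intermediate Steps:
M(K) = 1 (M(K) = (2*K)/((2*K)) = (2*K)*(1/(2*K)) = 1)
P(k) = k**2 (P(k) = (0 + k)**2 = k**2)
M(19)*P(12) = 1*12**2 = 1*144 = 144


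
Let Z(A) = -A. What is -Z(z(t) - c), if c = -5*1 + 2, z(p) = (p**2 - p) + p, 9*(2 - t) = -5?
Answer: 772/81 ≈ 9.5309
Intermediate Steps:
t = 23/9 (t = 2 - 1/9*(-5) = 2 + 5/9 = 23/9 ≈ 2.5556)
z(p) = p**2
c = -3 (c = -5 + 2 = -3)
-Z(z(t) - c) = -(-1)*((23/9)**2 - 1*(-3)) = -(-1)*(529/81 + 3) = -(-1)*772/81 = -1*(-772/81) = 772/81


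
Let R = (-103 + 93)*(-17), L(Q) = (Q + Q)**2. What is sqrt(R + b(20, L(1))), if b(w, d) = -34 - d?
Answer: 2*sqrt(33) ≈ 11.489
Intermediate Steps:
L(Q) = 4*Q**2 (L(Q) = (2*Q)**2 = 4*Q**2)
R = 170 (R = -10*(-17) = 170)
sqrt(R + b(20, L(1))) = sqrt(170 + (-34 - 4*1**2)) = sqrt(170 + (-34 - 4)) = sqrt(170 - 38) = sqrt(132) = 2*sqrt(33)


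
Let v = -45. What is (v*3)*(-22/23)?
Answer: 2970/23 ≈ 129.13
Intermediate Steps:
(v*3)*(-22/23) = (-45*3)*(-22/23) = -(-2970)/23 = -135*(-22/23) = 2970/23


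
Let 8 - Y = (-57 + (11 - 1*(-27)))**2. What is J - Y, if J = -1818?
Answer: -1465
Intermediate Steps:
Y = -353 (Y = 8 - (-57 + (11 - 1*(-27)))**2 = 8 - (-57 + (11 + 27))**2 = 8 - (-57 + 38)**2 = 8 - 1*(-19)**2 = 8 - 1*361 = 8 - 361 = -353)
J - Y = -1818 - 1*(-353) = -1818 + 353 = -1465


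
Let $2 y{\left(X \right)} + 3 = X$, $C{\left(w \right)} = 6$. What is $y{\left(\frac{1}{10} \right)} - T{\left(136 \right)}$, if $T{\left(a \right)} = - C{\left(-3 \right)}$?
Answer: $\frac{91}{20} \approx 4.55$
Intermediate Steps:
$y{\left(X \right)} = - \frac{3}{2} + \frac{X}{2}$
$T{\left(a \right)} = -6$ ($T{\left(a \right)} = \left(-1\right) 6 = -6$)
$y{\left(\frac{1}{10} \right)} - T{\left(136 \right)} = \left(- \frac{3}{2} + \frac{1}{2 \cdot 10}\right) - -6 = \left(- \frac{3}{2} + \frac{1}{2} \cdot \frac{1}{10}\right) + 6 = \left(- \frac{3}{2} + \frac{1}{20}\right) + 6 = - \frac{29}{20} + 6 = \frac{91}{20}$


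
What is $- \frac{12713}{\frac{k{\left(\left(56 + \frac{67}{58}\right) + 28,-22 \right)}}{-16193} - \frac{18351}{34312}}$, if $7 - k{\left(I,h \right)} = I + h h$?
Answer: $\frac{204842182312232}{8058203167} \approx 25420.0$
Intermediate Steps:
$k{\left(I,h \right)} = 7 - I - h^{2}$ ($k{\left(I,h \right)} = 7 - \left(I + h h\right) = 7 - \left(I + h^{2}\right) = 7 - I - h^{2}$)
$- \frac{12713}{\frac{k{\left(\left(56 + \frac{67}{58}\right) + 28,-22 \right)}}{-16193} - \frac{18351}{34312}} = - \frac{12713}{\frac{7 - \left(\left(56 + \frac{67}{58}\right) + 28\right) - \left(-22\right)^{2}}{-16193} - \frac{18351}{34312}} = - \frac{12713}{\left(7 - \left(\left(56 + 67 \cdot \frac{1}{58}\right) + 28\right) - 484\right) \left(- \frac{1}{16193}\right) - \frac{18351}{34312}} = - \frac{12713}{\left(7 - \left(\left(56 + \frac{67}{58}\right) + 28\right) - 484\right) \left(- \frac{1}{16193}\right) - \frac{18351}{34312}} = - \frac{12713}{\left(7 - \left(\frac{3315}{58} + 28\right) - 484\right) \left(- \frac{1}{16193}\right) - \frac{18351}{34312}} = - \frac{12713}{\left(7 - \frac{4939}{58} - 484\right) \left(- \frac{1}{16193}\right) - \frac{18351}{34312}} = - \frac{12713}{\left(- \frac{32605}{58}\right) \left(- \frac{1}{16193}\right) - \frac{18351}{34312}} = - \frac{12713}{\frac{32605}{939194} - \frac{18351}{34312}} = - \frac{12713}{- \frac{8058203167}{16112812264}} = \left(-12713\right) \left(- \frac{16112812264}{8058203167}\right) = \frac{204842182312232}{8058203167}$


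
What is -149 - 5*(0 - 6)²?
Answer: -329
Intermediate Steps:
-149 - 5*(0 - 6)² = -149 - 5*(-6)² = -149 - 5*36 = -149 - 180 = -329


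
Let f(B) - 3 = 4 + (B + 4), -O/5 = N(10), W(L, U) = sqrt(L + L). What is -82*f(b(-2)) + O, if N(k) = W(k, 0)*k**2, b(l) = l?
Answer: -738 - 1000*sqrt(5) ≈ -2974.1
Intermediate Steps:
W(L, U) = sqrt(2)*sqrt(L) (W(L, U) = sqrt(2*L) = sqrt(2)*sqrt(L))
N(k) = sqrt(2)*k**(5/2) (N(k) = (sqrt(2)*sqrt(k))*k**2 = sqrt(2)*k**(5/2))
O = -1000*sqrt(5) (O = -5*sqrt(2)*10**(5/2) = -5*sqrt(2)*100*sqrt(10) = -1000*sqrt(5) ≈ -2236.1)
f(B) = 11 + B (f(B) = 3 + (4 + (B + 4)) = 3 + (4 + (4 + B)) = 3 + (8 + B) = 11 + B)
-82*f(b(-2)) + O = -82*(11 - 2) - 1000*sqrt(5) = -82*9 - 1000*sqrt(5) = -738 - 1000*sqrt(5)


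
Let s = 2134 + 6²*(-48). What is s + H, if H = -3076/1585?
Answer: 640434/1585 ≈ 404.06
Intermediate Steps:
H = -3076/1585 (H = -3076*1/1585 = -3076/1585 ≈ -1.9407)
s = 406 (s = 2134 + 36*(-48) = 2134 - 1728 = 406)
s + H = 406 - 3076/1585 = 640434/1585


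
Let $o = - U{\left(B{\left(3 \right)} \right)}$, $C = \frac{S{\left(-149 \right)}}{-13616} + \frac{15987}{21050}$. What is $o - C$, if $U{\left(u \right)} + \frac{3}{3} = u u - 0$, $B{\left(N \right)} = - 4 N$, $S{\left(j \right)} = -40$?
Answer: $- \frac{1287647606}{8956775} \approx -143.76$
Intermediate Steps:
$C = \frac{6828781}{8956775}$ ($C = - \frac{40}{-13616} + \frac{15987}{21050} = \left(-40\right) \left(- \frac{1}{13616}\right) + 15987 \cdot \frac{1}{21050} = \frac{5}{1702} + \frac{15987}{21050} = \frac{6828781}{8956775} \approx 0.76241$)
$U{\left(u \right)} = -1 + u^{2}$ ($U{\left(u \right)} = -1 + \left(u u - 0\right) = -1 + \left(u^{2} + 0\right) = -1 + u^{2}$)
$o = -143$ ($o = - (-1 + \left(\left(-4\right) 3\right)^{2}) = - (-1 + \left(-12\right)^{2}) = - (-1 + 144) = \left(-1\right) 143 = -143$)
$o - C = -143 - \frac{6828781}{8956775} = - \frac{1287647606}{8956775}$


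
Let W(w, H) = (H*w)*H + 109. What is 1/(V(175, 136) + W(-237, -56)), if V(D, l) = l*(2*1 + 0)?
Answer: -1/742851 ≈ -1.3462e-6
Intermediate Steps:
W(w, H) = 109 + w*H² (W(w, H) = w*H² + 109 = 109 + w*H²)
V(D, l) = 2*l (V(D, l) = l*(2 + 0) = l*2 = 2*l)
1/(V(175, 136) + W(-237, -56)) = 1/(2*136 + (109 - 237*(-56)²)) = 1/(272 + (109 - 237*3136)) = 1/(272 + (109 - 743232)) = 1/(272 - 743123) = 1/(-742851) = -1/742851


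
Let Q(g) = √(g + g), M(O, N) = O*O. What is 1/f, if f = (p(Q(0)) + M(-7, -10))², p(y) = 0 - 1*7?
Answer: 1/1764 ≈ 0.00056689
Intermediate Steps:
M(O, N) = O²
Q(g) = √2*√g (Q(g) = √(2*g) = √2*√g)
p(y) = -7 (p(y) = 0 - 7 = -7)
f = 1764 (f = (-7 + (-7)²)² = (-7 + 49)² = 42² = 1764)
1/f = 1/1764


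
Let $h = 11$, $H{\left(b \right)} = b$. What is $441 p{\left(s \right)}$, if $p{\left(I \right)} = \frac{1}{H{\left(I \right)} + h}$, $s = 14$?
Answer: $\frac{441}{25} \approx 17.64$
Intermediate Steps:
$p{\left(I \right)} = \frac{1}{11 + I}$ ($p{\left(I \right)} = \frac{1}{I + 11} = \frac{1}{11 + I}$)
$441 p{\left(s \right)} = \frac{441}{11 + 14} = \frac{441}{25}$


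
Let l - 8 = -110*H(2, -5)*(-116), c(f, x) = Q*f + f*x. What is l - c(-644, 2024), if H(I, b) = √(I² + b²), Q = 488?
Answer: 1617736 + 12760*√29 ≈ 1.6865e+6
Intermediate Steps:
c(f, x) = 488*f + f*x
l = 8 + 12760*√29 (l = 8 - 110*√(2² + (-5)²)*(-116) = 8 - 110*√(4 + 25)*(-116) = 8 - 110*√29*(-116) = 8 + 12760*√29 ≈ 68723.)
l - c(-644, 2024) = (8 + 12760*√29) - (-644)*(488 + 2024) = (8 + 12760*√29) - (-644)*2512 = (8 + 12760*√29) - 1*(-1617728) = (8 + 12760*√29) + 1617728 = 1617736 + 12760*√29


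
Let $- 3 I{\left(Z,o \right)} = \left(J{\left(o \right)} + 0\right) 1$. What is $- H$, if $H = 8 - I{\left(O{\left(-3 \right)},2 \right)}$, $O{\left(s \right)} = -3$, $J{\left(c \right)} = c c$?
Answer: $- \frac{28}{3} \approx -9.3333$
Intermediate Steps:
$J{\left(c \right)} = c^{2}$
$I{\left(Z,o \right)} = - \frac{o^{2}}{3}$ ($I{\left(Z,o \right)} = - \frac{\left(o^{2} + 0\right) 1}{3} = - \frac{o^{2} \cdot 1}{3} = - \frac{o^{2}}{3}$)
$H = \frac{28}{3}$ ($H = 8 - - \frac{2^{2}}{3} = 8 - \left(- \frac{1}{3}\right) 4 = 8 - - \frac{4}{3} = 8 + \frac{4}{3} = \frac{28}{3} \approx 9.3333$)
$- H = \left(-1\right) \frac{28}{3} = - \frac{28}{3}$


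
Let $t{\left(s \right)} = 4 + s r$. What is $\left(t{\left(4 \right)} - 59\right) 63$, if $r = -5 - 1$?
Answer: $-4977$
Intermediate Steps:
$r = -6$
$t{\left(s \right)} = 4 - 6 s$ ($t{\left(s \right)} = 4 + s \left(-6\right) = 4 - 6 s$)
$\left(t{\left(4 \right)} - 59\right) 63 = \left(\left(4 - 24\right) - 59\right) 63 = \left(-20 - 59\right) 63 = \left(-79\right) 63 = -4977$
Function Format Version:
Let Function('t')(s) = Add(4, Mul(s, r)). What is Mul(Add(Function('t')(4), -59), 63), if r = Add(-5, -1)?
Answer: -4977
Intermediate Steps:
r = -6
Function('t')(s) = Add(4, Mul(-6, s)) (Function('t')(s) = Add(4, Mul(s, -6)) = Add(4, Mul(-6, s)))
Mul(Add(Function('t')(4), -59), 63) = Mul(Add(Add(4, Mul(-6, 4)), -59), 63) = Mul(Add(Add(4, -24), -59), 63) = Mul(Add(-20, -59), 63) = Mul(-79, 63) = -4977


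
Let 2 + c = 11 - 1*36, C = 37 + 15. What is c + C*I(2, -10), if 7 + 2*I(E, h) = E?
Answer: -157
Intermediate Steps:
I(E, h) = -7/2 + E/2
C = 52
c = -27 (c = -2 + (11 - 1*36) = -2 + (11 - 36) = -2 - 25 = -27)
c + C*I(2, -10) = -27 + 52*(-7/2 + (1/2)*2) = -27 + 52*(-7/2 + 1) = -27 + 52*(-5/2) = -27 - 130 = -157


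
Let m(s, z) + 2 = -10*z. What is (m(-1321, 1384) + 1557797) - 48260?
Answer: 1495695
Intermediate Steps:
m(s, z) = -2 - 10*z
(m(-1321, 1384) + 1557797) - 48260 = ((-2 - 10*1384) + 1557797) - 48260 = ((-2 - 13840) + 1557797) - 48260 = (-13842 + 1557797) - 48260 = 1543955 - 48260 = 1495695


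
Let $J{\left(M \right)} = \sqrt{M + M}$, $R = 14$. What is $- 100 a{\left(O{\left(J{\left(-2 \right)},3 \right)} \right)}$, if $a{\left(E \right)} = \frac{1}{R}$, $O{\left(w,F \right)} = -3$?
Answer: $- \frac{50}{7} \approx -7.1429$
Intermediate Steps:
$J{\left(M \right)} = \sqrt{2} \sqrt{M}$ ($J{\left(M \right)} = \sqrt{2 M} = \sqrt{2} \sqrt{M}$)
$a{\left(E \right)} = \frac{1}{14}$
$- 100 a{\left(O{\left(J{\left(-2 \right)},3 \right)} \right)} = \left(-100\right) \frac{1}{14} = - \frac{50}{7}$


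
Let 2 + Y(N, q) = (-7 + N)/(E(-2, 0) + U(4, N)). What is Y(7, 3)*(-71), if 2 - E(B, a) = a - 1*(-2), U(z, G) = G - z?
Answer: 142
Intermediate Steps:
E(B, a) = -a (E(B, a) = 2 - (a - 1*(-2)) = 2 - (a + 2) = 2 - (2 + a) = 2 + (-2 - a) = -a)
Y(N, q) = -2 + (-7 + N)/(-4 + N) (Y(N, q) = -2 + (-7 + N)/(-1*0 + (N - 1*4)) = -2 + (-7 + N)/(0 + (N - 4)) = -2 + (-7 + N)/(0 + (-4 + N)) = -2 + (-7 + N)/(-4 + N))
Y(7, 3)*(-71) = ((1 - 1*7)/(-4 + 7))*(-71) = ((1 - 7)/3)*(-71) = ((⅓)*(-6))*(-71) = -2*(-71) = 142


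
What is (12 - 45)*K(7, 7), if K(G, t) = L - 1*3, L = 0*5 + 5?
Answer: -66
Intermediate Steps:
L = 5 (L = 0 + 5 = 5)
K(G, t) = 2 (K(G, t) = 5 - 1*3 = 5 - 3 = 2)
(12 - 45)*K(7, 7) = (12 - 45)*2 = -33*2 = -66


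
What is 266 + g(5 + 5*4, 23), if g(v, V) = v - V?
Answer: 268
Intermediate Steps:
266 + g(5 + 5*4, 23) = 266 + ((5 + 5*4) - 1*23) = 266 + ((5 + 20) - 23) = 266 + (25 - 23) = 266 + 2 = 268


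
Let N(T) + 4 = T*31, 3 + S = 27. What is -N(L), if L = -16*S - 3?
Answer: 12001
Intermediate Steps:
S = 24 (S = -3 + 27 = 24)
L = -387 (L = -16*24 - 3 = -384 - 3 = -387)
N(T) = -4 + 31*T (N(T) = -4 + T*31 = -4 + 31*T)
-N(L) = -(-4 + 31*(-387)) = -(-4 - 11997) = -1*(-12001) = 12001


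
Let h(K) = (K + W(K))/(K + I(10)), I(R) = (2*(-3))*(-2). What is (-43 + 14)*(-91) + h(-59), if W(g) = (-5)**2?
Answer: 124067/47 ≈ 2639.7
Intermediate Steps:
I(R) = 12 (I(R) = -6*(-2) = 12)
W(g) = 25
h(K) = (25 + K)/(12 + K) (h(K) = (K + 25)/(K + 12) = (25 + K)/(12 + K))
(-43 + 14)*(-91) + h(-59) = (-43 + 14)*(-91) + (25 - 59)/(12 - 59) = -29*(-91) - 34/(-47) = 2639 - 1/47*(-34) = 2639 + 34/47 = 124067/47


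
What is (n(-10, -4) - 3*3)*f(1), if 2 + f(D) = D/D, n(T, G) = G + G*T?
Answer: -27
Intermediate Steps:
f(D) = -1 (f(D) = -2 + D/D = -2 + 1 = -1)
(n(-10, -4) - 3*3)*f(1) = (-4*(1 - 10) - 3*3)*(-1) = (-4*(-9) - 9)*(-1) = (36 - 9)*(-1) = 27*(-1) = -27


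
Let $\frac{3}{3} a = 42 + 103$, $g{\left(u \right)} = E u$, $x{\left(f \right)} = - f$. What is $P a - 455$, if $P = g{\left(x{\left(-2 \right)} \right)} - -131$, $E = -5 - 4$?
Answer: $15930$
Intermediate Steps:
$E = -9$
$g{\left(u \right)} = - 9 u$
$P = 113$ ($P = - 9 \left(\left(-1\right) \left(-2\right)\right) - -131 = \left(-9\right) 2 + 131 = -18 + 131 = 113$)
$a = 145$ ($a = 42 + 103 = 145$)
$P a - 455 = 113 \cdot 145 - 455 = 16385 - 455 = 15930$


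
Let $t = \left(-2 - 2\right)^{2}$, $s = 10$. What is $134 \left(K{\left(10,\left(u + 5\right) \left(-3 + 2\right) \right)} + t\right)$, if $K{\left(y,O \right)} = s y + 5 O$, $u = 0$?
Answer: $12194$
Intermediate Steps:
$t = 16$ ($t = \left(-4\right)^{2} = 16$)
$K{\left(y,O \right)} = 5 O + 10 y$ ($K{\left(y,O \right)} = 10 y + 5 O = 5 O + 10 y$)
$134 \left(K{\left(10,\left(u + 5\right) \left(-3 + 2\right) \right)} + t\right) = 134 \left(\left(5 \left(0 + 5\right) \left(-3 + 2\right) + 10 \cdot 10\right) + 16\right) = 134 \left(\left(5 \cdot 5 \left(-1\right) + 100\right) + 16\right) = 134 \left(\left(5 \left(-5\right) + 100\right) + 16\right) = 134 \left(\left(-25 + 100\right) + 16\right) = 134 \left(75 + 16\right) = 134 \cdot 91 = 12194$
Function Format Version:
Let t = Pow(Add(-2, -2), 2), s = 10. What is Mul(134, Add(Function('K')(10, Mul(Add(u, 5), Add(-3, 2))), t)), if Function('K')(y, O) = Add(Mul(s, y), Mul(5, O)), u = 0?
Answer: 12194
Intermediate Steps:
t = 16 (t = Pow(-4, 2) = 16)
Function('K')(y, O) = Add(Mul(5, O), Mul(10, y)) (Function('K')(y, O) = Add(Mul(10, y), Mul(5, O)) = Add(Mul(5, O), Mul(10, y)))
Mul(134, Add(Function('K')(10, Mul(Add(u, 5), Add(-3, 2))), t)) = Mul(134, Add(Add(Mul(5, Mul(Add(0, 5), Add(-3, 2))), Mul(10, 10)), 16)) = Mul(134, Add(Add(Mul(5, Mul(5, -1)), 100), 16)) = Mul(134, Add(Add(Mul(5, -5), 100), 16)) = Mul(134, Add(Add(-25, 100), 16)) = Mul(134, Add(75, 16)) = Mul(134, 91) = 12194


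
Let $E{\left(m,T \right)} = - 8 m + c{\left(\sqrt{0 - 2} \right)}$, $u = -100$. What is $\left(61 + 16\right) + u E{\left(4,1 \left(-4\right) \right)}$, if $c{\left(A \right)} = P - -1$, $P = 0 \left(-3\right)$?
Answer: $3177$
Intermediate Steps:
$P = 0$
$c{\left(A \right)} = 1$ ($c{\left(A \right)} = 0 - -1 = 0 + 1 = 1$)
$E{\left(m,T \right)} = 1 - 8 m$ ($E{\left(m,T \right)} = - 8 m + 1 = 1 - 8 m$)
$\left(61 + 16\right) + u E{\left(4,1 \left(-4\right) \right)} = \left(61 + 16\right) - 100 \left(1 - 32\right) = 77 - 100 \left(1 - 32\right) = 77 - -3100 = 77 + 3100 = 3177$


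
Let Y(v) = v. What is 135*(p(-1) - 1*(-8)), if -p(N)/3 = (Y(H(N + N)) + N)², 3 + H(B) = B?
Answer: -13500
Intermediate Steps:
H(B) = -3 + B
p(N) = -3*(-3 + 3*N)² (p(N) = -3*((-3 + (N + N)) + N)² = -3*((-3 + 2*N) + N)² = -3*(-3 + 3*N)²)
135*(p(-1) - 1*(-8)) = 135*(-27*(-1 - 1)² - 1*(-8)) = 135*(-27*(-2)² + 8) = 135*(-27*4 + 8) = 135*(-108 + 8) = 135*(-100) = -13500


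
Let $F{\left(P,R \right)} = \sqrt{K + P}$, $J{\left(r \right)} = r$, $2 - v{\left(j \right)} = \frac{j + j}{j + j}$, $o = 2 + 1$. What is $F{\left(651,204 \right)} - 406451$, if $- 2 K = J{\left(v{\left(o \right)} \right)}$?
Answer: $-406451 + \frac{\sqrt{2602}}{2} \approx -4.0643 \cdot 10^{5}$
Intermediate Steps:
$o = 3$
$v{\left(j \right)} = 1$ ($v{\left(j \right)} = 2 - \frac{j + j}{j + j} = 2 - \frac{2 j}{2 j} = 2 - 2 j \frac{1}{2 j} = 2 - 1 = 1$)
$K = - \frac{1}{2}$ ($K = \left(- \frac{1}{2}\right) 1 = - \frac{1}{2} \approx -0.5$)
$F{\left(P,R \right)} = \sqrt{- \frac{1}{2} + P}$
$F{\left(651,204 \right)} - 406451 = \frac{\sqrt{-2 + 4 \cdot 651}}{2} - 406451 = \frac{\sqrt{-2 + 2604}}{2} - 406451 = \frac{\sqrt{2602}}{2} - 406451 = -406451 + \frac{\sqrt{2602}}{2}$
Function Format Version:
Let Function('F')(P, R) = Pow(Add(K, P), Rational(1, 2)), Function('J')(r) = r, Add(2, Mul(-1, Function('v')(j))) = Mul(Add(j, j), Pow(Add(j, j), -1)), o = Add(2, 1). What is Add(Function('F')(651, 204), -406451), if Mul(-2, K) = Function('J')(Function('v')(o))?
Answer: Add(-406451, Mul(Rational(1, 2), Pow(2602, Rational(1, 2)))) ≈ -4.0643e+5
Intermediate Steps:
o = 3
Function('v')(j) = 1 (Function('v')(j) = Add(2, Mul(-1, Mul(Add(j, j), Pow(Add(j, j), -1)))) = Add(2, Mul(-1, Mul(Mul(2, j), Pow(Mul(2, j), -1)))) = Add(2, Mul(-1, Mul(Mul(2, j), Mul(Rational(1, 2), Pow(j, -1))))) = Add(2, Mul(-1, 1)) = Add(2, -1) = 1)
K = Rational(-1, 2) (K = Mul(Rational(-1, 2), 1) = Rational(-1, 2) ≈ -0.50000)
Function('F')(P, R) = Pow(Add(Rational(-1, 2), P), Rational(1, 2))
Add(Function('F')(651, 204), -406451) = Add(Mul(Rational(1, 2), Pow(Add(-2, Mul(4, 651)), Rational(1, 2))), -406451) = Add(Mul(Rational(1, 2), Pow(Add(-2, 2604), Rational(1, 2))), -406451) = Add(Mul(Rational(1, 2), Pow(2602, Rational(1, 2))), -406451) = Add(-406451, Mul(Rational(1, 2), Pow(2602, Rational(1, 2))))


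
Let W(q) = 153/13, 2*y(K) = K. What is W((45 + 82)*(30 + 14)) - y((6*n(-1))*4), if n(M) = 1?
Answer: -3/13 ≈ -0.23077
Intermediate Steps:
y(K) = K/2
W(q) = 153/13 (W(q) = 153*(1/13) = 153/13)
W((45 + 82)*(30 + 14)) - y((6*n(-1))*4) = 153/13 - (6*1)*4/2 = 153/13 - 6*4/2 = 153/13 - 24/2 = 153/13 - 1*12 = 153/13 - 12 = -3/13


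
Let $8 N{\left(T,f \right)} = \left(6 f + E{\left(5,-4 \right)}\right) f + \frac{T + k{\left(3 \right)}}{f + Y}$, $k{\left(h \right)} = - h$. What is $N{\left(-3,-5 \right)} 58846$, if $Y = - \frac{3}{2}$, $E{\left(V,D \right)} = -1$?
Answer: $\frac{59640421}{52} \approx 1.1469 \cdot 10^{6}$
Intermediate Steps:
$Y = - \frac{3}{2}$ ($Y = \left(-3\right) \frac{1}{2} = - \frac{3}{2} \approx -1.5$)
$N{\left(T,f \right)} = \frac{f \left(-1 + 6 f\right)}{8} + \frac{-3 + T}{8 \left(- \frac{3}{2} + f\right)}$ ($N{\left(T,f \right)} = \frac{\left(6 f - 1\right) f + \frac{T - 3}{f - \frac{3}{2}}}{8} = \frac{\left(-1 + 6 f\right) f + \frac{T - 3}{- \frac{3}{2} + f}}{8} = \frac{f \left(-1 + 6 f\right) + \frac{-3 + T}{- \frac{3}{2} + f}}{8} = \frac{f \left(-1 + 6 f\right)}{8} + \frac{-3 + T}{8 \left(- \frac{3}{2} + f\right)}$)
$N{\left(-3,-5 \right)} 58846 = \frac{-6 - 20 \left(-5\right)^{2} + 2 \left(-3\right) + 3 \left(-5\right) + 12 \left(-5\right)^{3}}{8 \left(-3 + 2 \left(-5\right)\right)} 58846 = \frac{-6 - 500 - 6 - 15 + 12 \left(-125\right)}{8 \left(-3 - 10\right)} 58846 = \frac{-6 - 500 - 6 - 15 - 1500}{8 \left(-13\right)} 58846 = \frac{1}{8} \left(- \frac{1}{13}\right) \left(-2027\right) 58846 = \frac{2027}{104} \cdot 58846 = \frac{59640421}{52}$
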